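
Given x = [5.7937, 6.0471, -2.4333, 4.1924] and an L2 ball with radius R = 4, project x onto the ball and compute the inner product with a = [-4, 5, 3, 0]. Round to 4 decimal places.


Step 1: Compute ||x|| (intermediates to 6 decimals).
||x|| = sqrt(5.7937^2 + 6.0471^2 + (-2.4333)^2 + 4.1924^2) = 9.676339
Step 2: Project.
Since ||x|| > R, scale = R/||x|| = 4/9.676339 = 0.413379, proj(x) = scale * x
proj(x) = [2.394994, 2.499744, -1.005875, 1.73305]
Step 3: Dot product.
a^T * proj(x) = -4*2.394994 + 5*2.499744 + 3*(-1.005875) + 0*1.73305 = -0.0989


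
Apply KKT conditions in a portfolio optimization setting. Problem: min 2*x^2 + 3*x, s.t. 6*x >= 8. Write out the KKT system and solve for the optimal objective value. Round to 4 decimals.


Step 1: Try lambda = 0 (constraint inactive).
x_unc = -3/(2*2) = -0.75
Check: 6*-0.75 = -4.5 < 8 -- violated!
Step 2: Constraint must be active: 6*x = 8
x* = 8/6 = 4/3 = 1.3333 (rounded; the exact value 4/3 is used below)
lambda = (2*2*(4/3) + 3)/6 = 1.3889
Step 3: Compute optimal value.
f(x*) = 2*(4/3)^2 + 3*(4/3) = 7.5556


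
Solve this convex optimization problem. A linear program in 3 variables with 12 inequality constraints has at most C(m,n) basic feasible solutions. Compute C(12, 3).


Each vertex corresponds to some choice of n active constraints out of m, so the number of vertices is at most C(m, n) = m! / (n!(m-n)!).
m = 12, n = 3
Numerator: 12 * 11 * 10
Denominator: 3! = 6
C(12, 3) = 220


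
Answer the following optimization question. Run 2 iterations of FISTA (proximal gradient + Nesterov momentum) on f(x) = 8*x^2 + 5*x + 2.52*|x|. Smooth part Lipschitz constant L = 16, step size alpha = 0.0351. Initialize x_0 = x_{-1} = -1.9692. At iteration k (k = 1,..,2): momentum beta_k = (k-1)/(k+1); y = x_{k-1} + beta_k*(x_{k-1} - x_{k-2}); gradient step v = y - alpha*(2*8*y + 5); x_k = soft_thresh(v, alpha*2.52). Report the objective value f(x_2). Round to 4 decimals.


FISTA on f(x) = 8*x^2 + 5*x + 2.52*|x|
L = 16, alpha = 0.0351
Iteration 1: beta = 0.0, y = -1.9692 + 0.0*(-1.9692 + 1.9692) = -1.9692
  grad(y) = -26.5072, v = y - alpha*grad = -1.0388
  prox(v) = soft_thresh(-1.0388, 0.0885) = -0.9503
Iteration 2: beta = 0.3333, y = -0.9503 + 0.3333*(-0.9503 + 1.9692) = -0.6107
  grad(y) = -4.7716, v = y - alpha*grad = -0.4432
  prox(v) = soft_thresh(-0.4432, 0.0885) = -0.3548
f(x_2) = 8*(-0.3548)^2 + 5*(-0.3548) + 2.52*|-0.3548| = 0.1271


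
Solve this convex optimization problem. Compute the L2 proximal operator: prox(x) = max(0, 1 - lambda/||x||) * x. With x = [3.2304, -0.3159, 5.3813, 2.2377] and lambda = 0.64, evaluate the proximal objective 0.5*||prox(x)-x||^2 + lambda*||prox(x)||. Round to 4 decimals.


Step 1: Compute ||x||.
||x|| = 6.6709
Step 2: Compute scaling factor.
scale = max(0, 1 - 0.64/6.6709) = 0.9041
Step 3: prox(x) = [2.9205, -0.2856, 4.865, 2.023]
||prox(x)|| = 6.0309
Step 4: Proximal objective.
0.5*||prox-x||^2 = 0.2048
lambda*||prox|| = 3.8598
Total = 4.0646


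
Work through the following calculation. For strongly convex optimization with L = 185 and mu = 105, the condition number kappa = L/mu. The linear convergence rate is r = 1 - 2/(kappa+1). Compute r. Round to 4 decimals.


Step 1: Compute the condition number.
kappa = L/mu = 185/105 = 1.7619
Step 2: Compute the convergence rate.
r = 1 - 2/(kappa + 1) = 1 - 2*mu/(L + mu) = (L - mu)/(L + mu) = 80/290 = 0.2759


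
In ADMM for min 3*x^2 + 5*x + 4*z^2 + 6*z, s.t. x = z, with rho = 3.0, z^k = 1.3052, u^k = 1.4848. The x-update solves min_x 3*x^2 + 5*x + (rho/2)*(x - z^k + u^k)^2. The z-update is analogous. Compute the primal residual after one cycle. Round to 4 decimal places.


ADMM iteration with rho = 3.0, z^k = 1.3052, u^k = 1.4848
Step 1: x-update.
Minimize 3*x^2 + 5*x + (3.0/2)*(x - 1.3052 + 1.4848)^2
FOC: (2*3 + 3.0)*x = -5 + 3.0*(1.3052 - 1.4848)
x^{k+1} = -0.6154
Step 2: z-update.
Minimize 4*z^2 + 6*z + (3.0/2)*(-0.6154 - z + 1.4848)^2
FOC: (2*4 + 3.0)*z = -6 + 3.0*(-0.6154 + 1.4848)
z^{k+1} = -0.3084
Step 3: u-update.
u^{k+1} = 1.4848 - 0.6154 + 0.3084 = 1.1777
Step 4: Primal residual = |-0.6154 + 0.3084| = 0.3071


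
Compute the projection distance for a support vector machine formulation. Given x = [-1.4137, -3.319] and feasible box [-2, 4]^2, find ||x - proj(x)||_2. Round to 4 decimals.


Project each component onto [-2, 4].
clip(-1.4137) = -1.4137, clip(-3.319) = -2.0
Projection = [-1.4137, -2.0]
Squared diffs: [0.0, 1.7398]
Distance = sqrt(1.7398) = 1.319


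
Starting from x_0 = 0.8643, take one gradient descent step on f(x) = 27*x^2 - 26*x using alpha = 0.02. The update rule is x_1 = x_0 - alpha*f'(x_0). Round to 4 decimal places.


We compute the gradient at x_0 and apply the update.
f'(x) = 54*x - 26
f'(0.8643) = 54*0.8643 - 26 = 20.6722
x_1 = 0.8643 - 0.02*20.6722 = 0.4509


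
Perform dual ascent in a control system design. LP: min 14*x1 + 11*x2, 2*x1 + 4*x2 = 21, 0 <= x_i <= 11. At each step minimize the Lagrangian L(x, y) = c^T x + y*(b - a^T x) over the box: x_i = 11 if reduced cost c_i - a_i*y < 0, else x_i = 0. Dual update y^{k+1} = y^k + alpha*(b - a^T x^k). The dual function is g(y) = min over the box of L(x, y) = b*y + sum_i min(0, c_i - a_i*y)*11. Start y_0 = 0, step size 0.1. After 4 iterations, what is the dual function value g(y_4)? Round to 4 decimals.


Dual ascent for LP: min 14*x1 + 11*x2, 2*x1 + 4*x2 = 21, 0 <= x_i <= 11
Step 1: y^k = 0.0, reduced costs: (14.0, 11.0)
  x^k = (0.0, 0.0), subgradient = b - a^T x = 21.0
  y^{k+1} = 0.0 + 0.1*21.0 = 2.1
Step 2: y^k = 2.1, reduced costs: (9.8, 2.6)
  x^k = (0.0, 0.0), subgradient = b - a^T x = 21.0
  y^{k+1} = 2.1 + 0.1*21.0 = 4.2
Step 3: y^k = 4.2, reduced costs: (5.6, -5.8)
  x^k = (0.0, 11.0), subgradient = b - a^T x = -23.0
  y^{k+1} = 4.2 + 0.1*-23.0 = 1.9
Step 4: y^k = 1.9, reduced costs: (10.2, 3.4)
  x^k = (0.0, 0.0), subgradient = b - a^T x = 21.0
  y^{k+1} = 1.9 + 0.1*21.0 = 4.0
Dual objective at y_4 = 4.0: reduced costs (6.0, -5.0), box minimizer x = (0.0, 11.0)
g(y_4) = b*y + (c1 - a1*y)*x1 + (c2 - a2*y)*x2 = 21*4.0 + 6.0*0.0 + (-5.0)*11.0 = 84.0 + 0.0 - 55.0 = 29.0


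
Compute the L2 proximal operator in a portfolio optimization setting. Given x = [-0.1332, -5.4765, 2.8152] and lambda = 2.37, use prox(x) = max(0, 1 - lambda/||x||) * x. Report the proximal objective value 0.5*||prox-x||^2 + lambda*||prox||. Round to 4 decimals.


Step 1: Compute ||x||.
||x|| = 6.1592
Step 2: Compute scaling factor.
scale = max(0, 1 - 2.37/6.1592) = 0.6152
Step 3: prox(x) = [-0.0819, -3.3692, 1.7319]
||prox(x)|| = 3.7892
Step 4: Proximal objective.
0.5*||prox-x||^2 = 2.8085
lambda*||prox|| = 8.9804
Total = 11.7887


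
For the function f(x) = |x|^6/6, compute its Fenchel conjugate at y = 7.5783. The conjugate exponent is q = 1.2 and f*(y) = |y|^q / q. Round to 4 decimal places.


The conjugate exponent q satisfies 1/p + 1/q = 1.
p = 6, so q = 6/(6 - 1) = 1.2
|y|^q = 7.5783^1.2 = 11.3628
f*(7.5783) = 11.3628 / 1.2 = 9.469


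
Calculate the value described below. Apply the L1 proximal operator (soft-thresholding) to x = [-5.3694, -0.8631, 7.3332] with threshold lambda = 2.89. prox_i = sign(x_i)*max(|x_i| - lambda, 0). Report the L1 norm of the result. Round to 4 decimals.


Soft-thresholding with lambda = 2.89:
prox(-5.3694) = sign(-5.3694)*max(|-5.3694| - 2.89, 0) = -2.4794
prox(-0.8631) = sign(-0.8631)*max(|-0.8631| - 2.89, 0) = 0.0
prox(7.3332) = sign(7.3332)*max(|7.3332| - 2.89, 0) = 4.4432
prox(x) = [-2.4794, 0.0, 4.4432]
||prox(x)||_1 = 2.4794 + 0.0 + 4.4432 = 6.9226


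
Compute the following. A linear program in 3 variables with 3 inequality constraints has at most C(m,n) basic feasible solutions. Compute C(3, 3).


Each vertex corresponds to some choice of n active constraints out of m, so the number of vertices is at most C(m, n) = m! / (n!(m-n)!).
m = 3, n = 3
Numerator: 3 * 2 * 1
Denominator: 3! = 6
C(3, 3) = 1


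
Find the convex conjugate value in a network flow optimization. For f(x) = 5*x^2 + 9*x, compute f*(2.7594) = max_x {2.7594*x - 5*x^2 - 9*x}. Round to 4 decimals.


f*(y) = sup_x {y*x - a*x^2 - b*x} = sup_x {(y-b)*x - a*x^2}
FOC: (y - b) - 2a*x = 0 => x* = (y - b)/(2a)
x* = (2.7594 - 9)/(2*5) = -0.6241
f*(2.7594) = (y-b)^2/(4a) = (2.7594 - 9)^2/(4*5)
= 38.9451/20 = 1.9473


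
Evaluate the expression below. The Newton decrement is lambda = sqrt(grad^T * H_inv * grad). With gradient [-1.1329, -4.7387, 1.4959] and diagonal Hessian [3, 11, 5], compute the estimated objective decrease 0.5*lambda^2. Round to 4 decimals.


Step 1: H is diagonal, so H^(-1) * g = [-0.3776, -0.4308, 0.2992].
Step 2: g^T H^(-1) g = sum_i g_i^2 / H_ii
  = (-1.1329)^2/3 + (-4.7387)^2/11 + (1.4959)^2/5
  = 0.4278 + 2.0414 + 0.4475 = 2.9168
Step 3: Objective decrease = 0.5 * g^T H^(-1) g = 1.4584


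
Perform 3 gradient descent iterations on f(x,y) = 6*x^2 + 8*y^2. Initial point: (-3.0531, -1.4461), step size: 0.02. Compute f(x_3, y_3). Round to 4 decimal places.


Gradient descent on f(x,y) = 6*x^2 + 8*y^2.
Starting point: (-3.0531, -1.4461), alpha = 0.02
Step 1: grad_x = 2*6*-3.0531 = -36.6372, grad_y = 2*8*-1.4461 = -23.1376
  x_1 = -3.0531 - 0.02*-36.6372 = -2.3204
  y_1 = -1.4461 - 0.02*-23.1376 = -0.9833
Step 2: grad_x = 2*6*-2.3204 = -27.8443, grad_y = 2*8*-0.9833 = -15.7336
  x_2 = -2.3204 - 0.02*-27.8443 = -1.7635
  y_2 = -0.9833 - 0.02*-15.7336 = -0.6687
Step 3: grad_x = 2*6*-1.7635 = -21.1616, grad_y = 2*8*-0.6687 = -10.6988
  x_3 = -1.7635 - 0.02*-21.1616 = -1.3402
  y_3 = -0.6687 - 0.02*-10.6988 = -0.4547
f(-1.3402, -0.4547) = 6*(-1.3402)^2 + 8*(-0.4547)^2 = 12.4314


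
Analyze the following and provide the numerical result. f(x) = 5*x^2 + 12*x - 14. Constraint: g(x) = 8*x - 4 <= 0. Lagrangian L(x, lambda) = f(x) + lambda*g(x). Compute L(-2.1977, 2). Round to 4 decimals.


Step 1: Evaluate f(x).
f(-2.1977) = 5*(-2.1977)^2 + 12*(-2.1977) - 14 = -16.223
Step 2: Evaluate g(x).
g(-2.1977) = 8*-2.1977 - 4 = -21.5816
Step 3: Compute Lagrangian.
L = -16.223 + 2*-21.5816 = -59.3862


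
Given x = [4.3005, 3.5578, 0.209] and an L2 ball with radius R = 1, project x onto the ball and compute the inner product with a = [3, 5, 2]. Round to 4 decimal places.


Step 1: Compute ||x|| (intermediates to 6 decimals).
||x|| = sqrt(4.3005^2 + 3.5578^2 + 0.209^2) = 5.585331
Step 2: Project.
Since ||x|| > R, scale = R/||x|| = 1/5.585331 = 0.17904, proj(x) = scale * x
proj(x) = [0.769962, 0.636989, 0.037419]
Step 3: Dot product.
a^T * proj(x) = 3*0.769962 + 5*0.636989 + 2*0.037419 = 5.5697


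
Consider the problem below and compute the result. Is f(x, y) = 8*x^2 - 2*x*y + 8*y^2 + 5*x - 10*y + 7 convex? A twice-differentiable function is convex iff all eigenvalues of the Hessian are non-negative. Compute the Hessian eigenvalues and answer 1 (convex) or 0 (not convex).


The Hessian of f(x,y) = 8*x^2 - 2*x*y + 8*y^2 + 5*x - 10*y + 7 is:
H = [[16, -2], [-2, 16]]
Trace = 16 + 16 = 32
Determinant = 16*16 - (-2)^2 = 252
Discriminant = (32)^2 - 4*252 = 16.0
Eigenvalues: lambda_1 = 14.0, lambda_2 = 18.0
The function is convex.

1


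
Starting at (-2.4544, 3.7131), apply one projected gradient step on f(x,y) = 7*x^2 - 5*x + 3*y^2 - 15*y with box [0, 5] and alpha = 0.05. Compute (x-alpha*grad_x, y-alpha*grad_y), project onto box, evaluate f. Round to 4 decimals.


Step 1: Compute gradient at (-2.4544, 3.7131).
grad_x = 2*7*-2.4544 - 5 = -39.3616
grad_y = 2*3*3.7131 - 15 = 7.2786
Step 2: Gradient step.
x_raw = -2.4544 - 0.05*-39.3616 = -0.4863
y_raw = 3.7131 - 0.05*7.2786 = 3.3492
Step 3: Project onto [0, 5].
x_proj = clip(-0.4863) = 0.0
y_proj = clip(3.3492) = 3.3492
Step 4: Evaluate f.
f(0.0, 3.3492) = -16.5867


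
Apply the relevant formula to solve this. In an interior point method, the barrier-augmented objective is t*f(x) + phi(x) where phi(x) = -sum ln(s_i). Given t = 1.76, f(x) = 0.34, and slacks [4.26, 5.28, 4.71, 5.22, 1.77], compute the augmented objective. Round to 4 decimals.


Step 1: Compute log-barrier.
ln values: [1.4493, 1.6639, 1.5497, 1.6525, 0.571]
phi = -(1.4493 + 1.6639 + 1.5497 + 1.6525 + 0.571) = -6.8864
Step 2: Compute augmented objective.
t*f(x) = 1.76*0.34 = 0.5984
Total = 0.5984 - 6.8864 = -6.288


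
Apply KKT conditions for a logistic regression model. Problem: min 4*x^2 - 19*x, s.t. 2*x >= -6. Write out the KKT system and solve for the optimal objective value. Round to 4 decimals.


Step 1: Try lambda = 0 (constraint inactive).
Stationarity: 2*4*x - 19 = 0
x* = 19/(2*4) = 2.375
Check constraint: 2*2.375 = 4.75 >= -6 -- satisfied.
Step 2: Compute optimal value.
f(x*) = 4*2.375^2 - 19*2.375 = -22.5625


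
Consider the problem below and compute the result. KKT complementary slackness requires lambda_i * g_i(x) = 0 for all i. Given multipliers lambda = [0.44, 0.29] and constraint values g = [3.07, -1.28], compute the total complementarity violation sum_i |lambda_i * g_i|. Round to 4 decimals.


KKT complementary slackness check:
lambda_1 * g_1 = 0.44 * 3.07 = 1.3508
lambda_2 * g_2 = 0.29 * -1.28 = -0.3712
Total violation = 1.3508 + 0.3712 = 1.722


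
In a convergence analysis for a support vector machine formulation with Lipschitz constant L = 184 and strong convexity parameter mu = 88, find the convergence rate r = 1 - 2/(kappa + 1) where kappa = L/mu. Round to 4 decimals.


Step 1: Compute the condition number.
kappa = L/mu = 184/88 = 2.0909
Step 2: Compute the convergence rate.
r = 1 - 2/(kappa + 1) = 1 - 2*mu/(L + mu) = (L - mu)/(L + mu) = 96/272 = 0.3529


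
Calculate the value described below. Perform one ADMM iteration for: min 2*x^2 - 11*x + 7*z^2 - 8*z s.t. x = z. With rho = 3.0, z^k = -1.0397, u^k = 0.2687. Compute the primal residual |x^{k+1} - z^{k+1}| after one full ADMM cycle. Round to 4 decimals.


ADMM iteration with rho = 3.0, z^k = -1.0397, u^k = 0.2687
Step 1: x-update.
Minimize 2*x^2 - 11*x + (3.0/2)*(x + 1.0397 + 0.2687)^2
FOC: (2*2 + 3.0)*x = 11 + 3.0*(-1.0397 - 0.2687)
x^{k+1} = 1.0107
Step 2: z-update.
Minimize 7*z^2 - 8*z + (3.0/2)*(1.0107 - z + 0.2687)^2
FOC: (2*7 + 3.0)*z = 8 + 3.0*(1.0107 + 0.2687)
z^{k+1} = 0.6964
Step 3: u-update.
u^{k+1} = 0.2687 + 1.0107 - 0.6964 = 0.583
Step 4: Primal residual = |1.0107 - 0.6964| = 0.3143


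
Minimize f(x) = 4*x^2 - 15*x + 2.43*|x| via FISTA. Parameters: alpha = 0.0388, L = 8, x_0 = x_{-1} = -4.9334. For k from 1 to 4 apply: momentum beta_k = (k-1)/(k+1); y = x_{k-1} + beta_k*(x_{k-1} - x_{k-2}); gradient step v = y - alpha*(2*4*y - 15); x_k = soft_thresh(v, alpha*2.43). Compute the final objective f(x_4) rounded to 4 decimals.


FISTA on f(x) = 4*x^2 - 15*x + 2.43*|x|
L = 8, alpha = 0.0388
Iteration 1: beta = 0.0, y = -4.9334 + 0.0*(-4.9334 + 4.9334) = -4.9334
  grad(y) = -54.4672, v = y - alpha*grad = -2.8201
  prox(v) = soft_thresh(-2.8201, 0.0943) = -2.7258
Iteration 2: beta = 0.3333, y = -2.7258 + 0.3333*(-2.7258 + 4.9334) = -1.9899
  grad(y) = -30.9193, v = y - alpha*grad = -0.7902
  prox(v) = soft_thresh(-0.7902, 0.0943) = -0.696
Iteration 3: beta = 0.5, y = -0.696 + 0.5*(-0.696 + 2.7258) = 0.3189
  grad(y) = -12.4484, v = y - alpha*grad = 0.8019
  prox(v) = soft_thresh(0.8019, 0.0943) = 0.7077
Iteration 4: beta = 0.6, y = 0.7077 + 0.6*(0.7077 + 0.696) = 1.5498
  grad(y) = -2.6013, v = y - alpha*grad = 1.6508
  prox(v) = soft_thresh(1.6508, 0.0943) = 1.5565
f(x_4) = 4*1.5565^2 - 15*1.5565 + 2.43*|1.5565| = -9.8744


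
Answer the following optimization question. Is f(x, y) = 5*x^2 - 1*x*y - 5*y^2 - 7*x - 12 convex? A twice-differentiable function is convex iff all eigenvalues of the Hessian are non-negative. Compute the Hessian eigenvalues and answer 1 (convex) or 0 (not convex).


The Hessian of f(x,y) = 5*x^2 - 1*x*y - 5*y^2 - 7*x - 12 is:
H = [[10, -1], [-1, -10]]
Trace = 10 - 10 = 0
Determinant = 10*-10 - (-1)^2 = -101
Discriminant = (0)^2 - 4*-101 = 404.0
Eigenvalues: lambda_1 = -10.0499, lambda_2 = 10.0499
The function is not convex.

0


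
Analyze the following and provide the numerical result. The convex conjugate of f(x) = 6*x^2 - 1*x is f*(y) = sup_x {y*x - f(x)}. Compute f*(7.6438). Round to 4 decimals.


f*(y) = sup_x {y*x - a*x^2 - b*x} = sup_x {(y-b)*x - a*x^2}
FOC: (y - b) - 2a*x = 0 => x* = (y - b)/(2a)
x* = (7.6438 + 1)/(2*6) = 0.7203
f*(7.6438) = (y-b)^2/(4a) = (7.6438 + 1)^2/(4*6)
= 74.7153/24 = 3.1131


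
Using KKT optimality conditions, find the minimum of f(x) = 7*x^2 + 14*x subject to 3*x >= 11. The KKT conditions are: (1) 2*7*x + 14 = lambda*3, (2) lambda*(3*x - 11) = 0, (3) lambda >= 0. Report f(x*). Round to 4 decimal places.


Step 1: Try lambda = 0 (constraint inactive).
x_unc = -14/(2*7) = -1.0
Check: 3*-1.0 = -3.0 < 11 -- violated!
Step 2: Constraint must be active: 3*x = 11
x* = 11/3 = 3.6667 (rounded; the exact value 11/3 is used below)
lambda = (2*7*(11/3) + 14)/3 = 21.7778
Step 3: Compute optimal value.
f(x*) = 7*(11/3)^2 + 14*(11/3) = 145.4444


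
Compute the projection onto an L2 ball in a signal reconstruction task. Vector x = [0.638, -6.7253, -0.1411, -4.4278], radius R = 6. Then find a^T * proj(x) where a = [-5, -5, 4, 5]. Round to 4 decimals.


Step 1: Compute ||x|| (intermediates to 6 decimals).
||x|| = sqrt(0.638^2 + (-6.7253)^2 + (-0.1411)^2 + (-4.4278)^2) = 8.078492
Step 2: Project.
Since ||x|| > R, scale = R/||x|| = 6/8.078492 = 0.742713, proj(x) = scale * x
proj(x) = [0.473851, -4.994968, -0.104797, -3.288585]
Step 3: Dot product.
a^T * proj(x) = -5*0.473851 - 5*(-4.994968) + 4*(-0.104797) + 5*(-3.288585) = 5.7435


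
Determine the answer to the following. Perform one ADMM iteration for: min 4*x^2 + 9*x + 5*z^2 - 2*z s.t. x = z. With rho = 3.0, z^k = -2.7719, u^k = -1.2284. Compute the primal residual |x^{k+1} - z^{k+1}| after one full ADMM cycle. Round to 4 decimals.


ADMM iteration with rho = 3.0, z^k = -2.7719, u^k = -1.2284
Step 1: x-update.
Minimize 4*x^2 + 9*x + (3.0/2)*(x + 2.7719 - 1.2284)^2
FOC: (2*4 + 3.0)*x = -9 + 3.0*(-2.7719 + 1.2284)
x^{k+1} = -1.2391
Step 2: z-update.
Minimize 5*z^2 - 2*z + (3.0/2)*(-1.2391 - z - 1.2284)^2
FOC: (2*5 + 3.0)*z = 2 + 3.0*(-1.2391 - 1.2284)
z^{k+1} = -0.4156
Step 3: u-update.
u^{k+1} = -1.2284 - 1.2391 + 0.4156 = -2.052
Step 4: Primal residual = |-1.2391 + 0.4156| = 0.8236


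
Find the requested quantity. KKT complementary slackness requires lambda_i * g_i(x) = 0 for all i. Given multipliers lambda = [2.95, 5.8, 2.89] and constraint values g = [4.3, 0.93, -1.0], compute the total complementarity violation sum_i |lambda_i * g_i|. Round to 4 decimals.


KKT complementary slackness check:
lambda_1 * g_1 = 2.95 * 4.3 = 12.685
lambda_2 * g_2 = 5.8 * 0.93 = 5.394
lambda_3 * g_3 = 2.89 * -1.0 = -2.89
Total violation = 12.685 + 5.394 + 2.89 = 20.969


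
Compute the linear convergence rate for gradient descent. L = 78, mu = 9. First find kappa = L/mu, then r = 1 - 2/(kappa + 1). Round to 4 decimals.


Step 1: Compute the condition number.
kappa = L/mu = 78/9 = 8.6667
Step 2: Compute the convergence rate.
r = 1 - 2/(kappa + 1) = 1 - 2*mu/(L + mu) = (L - mu)/(L + mu) = 69/87 = 0.7931


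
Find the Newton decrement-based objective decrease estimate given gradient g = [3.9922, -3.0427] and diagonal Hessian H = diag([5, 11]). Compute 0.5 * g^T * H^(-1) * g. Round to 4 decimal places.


Step 1: H is diagonal, so H^(-1) * g = [0.7984, -0.2766].
Step 2: g^T H^(-1) g = sum_i g_i^2 / H_ii
  = (3.9922)^2/5 + (-3.0427)^2/11
  = 3.1875 + 0.8416 = 4.0292
Step 3: Objective decrease = 0.5 * g^T H^(-1) g = 2.0146


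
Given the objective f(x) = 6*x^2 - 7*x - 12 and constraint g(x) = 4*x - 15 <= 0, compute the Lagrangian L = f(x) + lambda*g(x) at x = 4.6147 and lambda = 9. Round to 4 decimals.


Step 1: Evaluate f(x).
f(4.6147) = 6*4.6147^2 - 7*4.6147 - 12 = 83.4698
Step 2: Evaluate g(x).
g(4.6147) = 4*4.6147 - 15 = 3.4588
Step 3: Compute Lagrangian.
L = 83.4698 + 9*3.4588 = 114.599


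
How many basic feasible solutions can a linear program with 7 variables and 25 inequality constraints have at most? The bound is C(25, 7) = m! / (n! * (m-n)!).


Each vertex corresponds to some choice of n active constraints out of m, so the number of vertices is at most C(m, n) = m! / (n!(m-n)!).
m = 25, n = 7
Numerator: 25 * 24 * 23 * 22 * 21 * 20 * 19
Denominator: 7! = 5040
C(25, 7) = 480700


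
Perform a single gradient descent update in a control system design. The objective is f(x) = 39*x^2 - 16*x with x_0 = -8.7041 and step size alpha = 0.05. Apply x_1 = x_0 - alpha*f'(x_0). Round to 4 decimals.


We compute the gradient at x_0 and apply the update.
f'(x) = 78*x - 16
f'(-8.7041) = 78*-8.7041 - 16 = -694.9198
x_1 = -8.7041 - 0.05*-694.9198 = 26.0419


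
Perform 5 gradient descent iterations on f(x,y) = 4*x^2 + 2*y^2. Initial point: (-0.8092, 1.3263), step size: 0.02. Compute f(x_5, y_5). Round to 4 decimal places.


Gradient descent on f(x,y) = 4*x^2 + 2*y^2.
Starting point: (-0.8092, 1.3263), alpha = 0.02
Step 1: grad_x = 2*4*-0.8092 = -6.4736, grad_y = 2*2*1.3263 = 5.3052
  x_1 = -0.8092 - 0.02*-6.4736 = -0.6797
  y_1 = 1.3263 - 0.02*5.3052 = 1.2202
Step 2: grad_x = 2*4*-0.6797 = -5.4378, grad_y = 2*2*1.2202 = 4.8808
  x_2 = -0.6797 - 0.02*-5.4378 = -0.571
  y_2 = 1.2202 - 0.02*4.8808 = 1.1226
Step 3: grad_x = 2*4*-0.571 = -4.5678, grad_y = 2*2*1.1226 = 4.4903
  x_3 = -0.571 - 0.02*-4.5678 = -0.4796
  y_3 = 1.1226 - 0.02*4.4903 = 1.0328
Step 4: grad_x = 2*4*-0.4796 = -3.8369, grad_y = 2*2*1.0328 = 4.1311
  x_4 = -0.4796 - 0.02*-3.8369 = -0.4029
  y_4 = 1.0328 - 0.02*4.1311 = 0.9502
Step 5: grad_x = 2*4*-0.4029 = -3.223, grad_y = 2*2*0.9502 = 3.8006
  x_5 = -0.4029 - 0.02*-3.223 = -0.3384
  y_5 = 0.9502 - 0.02*3.8006 = 0.8741
f(-0.3384, 0.8741) = 4*(-0.3384)^2 + 2*0.8741^2 = 1.9863


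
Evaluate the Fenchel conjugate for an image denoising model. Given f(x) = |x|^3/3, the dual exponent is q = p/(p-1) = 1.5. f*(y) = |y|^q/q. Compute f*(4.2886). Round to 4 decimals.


The conjugate exponent q satisfies 1/p + 1/q = 1.
p = 3, so q = 3/(3 - 1) = 1.5
|y|^q = 4.2886^1.5 = 8.8812
f*(4.2886) = 8.8812 / 1.5 = 5.9208


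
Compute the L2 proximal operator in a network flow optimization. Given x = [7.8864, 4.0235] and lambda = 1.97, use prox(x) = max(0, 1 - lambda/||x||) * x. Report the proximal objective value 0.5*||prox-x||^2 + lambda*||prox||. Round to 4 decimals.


Step 1: Compute ||x||.
||x|| = 8.8535
Step 2: Compute scaling factor.
scale = max(0, 1 - 1.97/8.8535) = 0.7775
Step 3: prox(x) = [6.1316, 3.1282]
||prox(x)|| = 6.8835
Step 4: Proximal objective.
0.5*||prox-x||^2 = 1.9405
lambda*||prox|| = 13.5605
Total = 15.5009


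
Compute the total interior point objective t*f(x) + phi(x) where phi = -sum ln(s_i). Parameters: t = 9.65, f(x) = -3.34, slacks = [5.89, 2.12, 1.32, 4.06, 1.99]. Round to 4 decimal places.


Step 1: Compute log-barrier.
ln values: [1.7733, 0.7514, 0.2776, 1.4012, 0.6881]
phi = -(1.7733 + 0.7514 + 0.2776 + 1.4012 + 0.6881) = -4.8916
Step 2: Compute augmented objective.
t*f(x) = 9.65*-3.34 = -32.231
Total = -32.231 - 4.8916 = -37.1226


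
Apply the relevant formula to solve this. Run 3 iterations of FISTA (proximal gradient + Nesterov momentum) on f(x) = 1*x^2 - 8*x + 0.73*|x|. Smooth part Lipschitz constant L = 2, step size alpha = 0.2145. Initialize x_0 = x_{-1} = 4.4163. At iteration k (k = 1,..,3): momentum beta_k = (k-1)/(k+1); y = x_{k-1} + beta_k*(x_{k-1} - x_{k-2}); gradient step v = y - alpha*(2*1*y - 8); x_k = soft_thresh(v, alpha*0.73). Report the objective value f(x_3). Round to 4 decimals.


FISTA on f(x) = 1*x^2 - 8*x + 0.73*|x|
L = 2, alpha = 0.2145
Iteration 1: beta = 0.0, y = 4.4163 + 0.0*(4.4163 - 4.4163) = 4.4163
  grad(y) = 0.8326, v = y - alpha*grad = 4.2377
  prox(v) = soft_thresh(4.2377, 0.1566) = 4.0811
Iteration 2: beta = 0.3333, y = 4.0811 + 0.3333*(4.0811 - 4.4163) = 3.9694
  grad(y) = -0.0612, v = y - alpha*grad = 3.9825
  prox(v) = soft_thresh(3.9825, 0.1566) = 3.8259
Iteration 3: beta = 0.5, y = 3.8259 + 0.5*(3.8259 - 4.0811) = 3.6983
  grad(y) = -0.6033, v = y - alpha*grad = 3.8278
  prox(v) = soft_thresh(3.8278, 0.1566) = 3.6712
f(x_3) = 1*3.6712^2 - 8*3.6712 + 0.73*|3.6712| = -13.2119


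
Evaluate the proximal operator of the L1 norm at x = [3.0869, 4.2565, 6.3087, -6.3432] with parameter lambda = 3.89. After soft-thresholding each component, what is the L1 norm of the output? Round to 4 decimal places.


Soft-thresholding with lambda = 3.89:
prox(3.0869) = sign(3.0869)*max(|3.0869| - 3.89, 0) = 0.0
prox(4.2565) = sign(4.2565)*max(|4.2565| - 3.89, 0) = 0.3665
prox(6.3087) = sign(6.3087)*max(|6.3087| - 3.89, 0) = 2.4187
prox(-6.3432) = sign(-6.3432)*max(|-6.3432| - 3.89, 0) = -2.4532
prox(x) = [0.0, 0.3665, 2.4187, -2.4532]
||prox(x)||_1 = 0.0 + 0.3665 + 2.4187 + 2.4532 = 5.2384


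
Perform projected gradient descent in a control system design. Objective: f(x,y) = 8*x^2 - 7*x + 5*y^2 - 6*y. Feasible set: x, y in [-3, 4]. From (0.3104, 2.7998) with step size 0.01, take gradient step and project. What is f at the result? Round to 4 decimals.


Step 1: Compute gradient at (0.3104, 2.7998).
grad_x = 2*8*0.3104 - 7 = -2.0336
grad_y = 2*5*2.7998 - 6 = 21.998
Step 2: Gradient step.
x_raw = 0.3104 - 0.01*-2.0336 = 0.3307
y_raw = 2.7998 - 0.01*21.998 = 2.5798
Step 3: Project onto [-3, 4].
x_proj = clip(0.3307) = 0.3307
y_proj = clip(2.5798) = 2.5798
Step 4: Evaluate f.
f(0.3307, 2.5798) = 16.3584


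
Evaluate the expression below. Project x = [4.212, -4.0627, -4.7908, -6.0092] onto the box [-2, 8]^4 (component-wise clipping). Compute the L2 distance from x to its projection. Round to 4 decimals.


Project each component onto [-2, 8].
clip(4.212) = 4.212, clip(-4.0627) = -2.0, clip(-4.7908) = -2.0, clip(-6.0092) = -2.0
Projection = [4.212, -2.0, -2.0, -2.0]
Squared diffs: [0.0, 4.2547, 7.7886, 16.0737]
Distance = sqrt(28.117) = 5.3025


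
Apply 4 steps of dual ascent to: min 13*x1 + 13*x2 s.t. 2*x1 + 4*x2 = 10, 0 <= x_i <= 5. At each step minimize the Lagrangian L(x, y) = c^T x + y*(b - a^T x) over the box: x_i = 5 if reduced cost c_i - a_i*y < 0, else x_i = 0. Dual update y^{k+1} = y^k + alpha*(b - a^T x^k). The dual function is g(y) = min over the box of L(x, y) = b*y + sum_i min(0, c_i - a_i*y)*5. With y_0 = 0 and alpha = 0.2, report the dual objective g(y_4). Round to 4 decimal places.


Dual ascent for LP: min 13*x1 + 13*x2, 2*x1 + 4*x2 = 10, 0 <= x_i <= 5
Step 1: y^k = 0.0, reduced costs: (13.0, 13.0)
  x^k = (0.0, 0.0), subgradient = b - a^T x = 10.0
  y^{k+1} = 0.0 + 0.2*10.0 = 2.0
Step 2: y^k = 2.0, reduced costs: (9.0, 5.0)
  x^k = (0.0, 0.0), subgradient = b - a^T x = 10.0
  y^{k+1} = 2.0 + 0.2*10.0 = 4.0
Step 3: y^k = 4.0, reduced costs: (5.0, -3.0)
  x^k = (0.0, 5.0), subgradient = b - a^T x = -10.0
  y^{k+1} = 4.0 + 0.2*-10.0 = 2.0
Step 4: y^k = 2.0, reduced costs: (9.0, 5.0)
  x^k = (0.0, 0.0), subgradient = b - a^T x = 10.0
  y^{k+1} = 2.0 + 0.2*10.0 = 4.0
Dual objective at y_4 = 4.0: reduced costs (5.0, -3.0), box minimizer x = (0.0, 5.0)
g(y_4) = b*y + (c1 - a1*y)*x1 + (c2 - a2*y)*x2 = 10*4.0 + 5.0*0.0 + (-3.0)*5.0 = 40.0 + 0.0 - 15.0 = 25.0


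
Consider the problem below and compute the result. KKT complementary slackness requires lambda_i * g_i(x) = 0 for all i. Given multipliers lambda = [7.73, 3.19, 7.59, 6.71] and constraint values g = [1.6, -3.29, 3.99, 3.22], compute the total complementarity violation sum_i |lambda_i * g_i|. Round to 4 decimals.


KKT complementary slackness check:
lambda_1 * g_1 = 7.73 * 1.6 = 12.368
lambda_2 * g_2 = 3.19 * -3.29 = -10.4951
lambda_3 * g_3 = 7.59 * 3.99 = 30.2841
lambda_4 * g_4 = 6.71 * 3.22 = 21.6062
Total violation = 12.368 + 10.4951 + 30.2841 + 21.6062 = 74.7534


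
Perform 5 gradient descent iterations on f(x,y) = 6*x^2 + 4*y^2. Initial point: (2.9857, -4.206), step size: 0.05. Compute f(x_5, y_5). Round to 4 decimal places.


Gradient descent on f(x,y) = 6*x^2 + 4*y^2.
Starting point: (2.9857, -4.206), alpha = 0.05
Step 1: grad_x = 2*6*2.9857 = 35.8284, grad_y = 2*4*-4.206 = -33.648
  x_1 = 2.9857 - 0.05*35.8284 = 1.1943
  y_1 = -4.206 - 0.05*-33.648 = -2.5236
Step 2: grad_x = 2*6*1.1943 = 14.3314, grad_y = 2*4*-2.5236 = -20.1888
  x_2 = 1.1943 - 0.05*14.3314 = 0.4777
  y_2 = -2.5236 - 0.05*-20.1888 = -1.5142
Step 3: grad_x = 2*6*0.4777 = 5.7325, grad_y = 2*4*-1.5142 = -12.1133
  x_3 = 0.4777 - 0.05*5.7325 = 0.1911
  y_3 = -1.5142 - 0.05*-12.1133 = -0.9085
Step 4: grad_x = 2*6*0.1911 = 2.293, grad_y = 2*4*-0.9085 = -7.268
  x_4 = 0.1911 - 0.05*2.293 = 0.0764
  y_4 = -0.9085 - 0.05*-7.268 = -0.5451
Step 5: grad_x = 2*6*0.0764 = 0.9172, grad_y = 2*4*-0.5451 = -4.3608
  x_5 = 0.0764 - 0.05*0.9172 = 0.0306
  y_5 = -0.5451 - 0.05*-4.3608 = -0.3271
f(0.0306, -0.3271) = 6*0.0306^2 + 4*(-0.3271)^2 = 0.4335


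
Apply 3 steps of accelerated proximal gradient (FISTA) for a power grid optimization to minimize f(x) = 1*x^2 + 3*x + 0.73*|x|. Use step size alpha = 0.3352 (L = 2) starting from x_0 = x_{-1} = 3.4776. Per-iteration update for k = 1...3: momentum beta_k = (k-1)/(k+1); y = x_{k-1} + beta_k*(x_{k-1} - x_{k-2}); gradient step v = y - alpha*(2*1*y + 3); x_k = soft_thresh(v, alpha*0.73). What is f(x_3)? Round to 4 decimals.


FISTA on f(x) = 1*x^2 + 3*x + 0.73*|x|
L = 2, alpha = 0.3352
Iteration 1: beta = 0.0, y = 3.4776 + 0.0*(3.4776 - 3.4776) = 3.4776
  grad(y) = 9.9552, v = y - alpha*grad = 0.1406
  prox(v) = soft_thresh(0.1406, 0.2447) = 0.0
Iteration 2: beta = 0.3333, y = 0.0 + 0.3333*(0.0 - 3.4776) = -1.1592
  grad(y) = 0.6816, v = y - alpha*grad = -1.3877
  prox(v) = soft_thresh(-1.3877, 0.2447) = -1.143
Iteration 3: beta = 0.5, y = -1.143 + 0.5*(-1.143 - 0.0) = -1.7145
  grad(y) = -0.4289, v = y - alpha*grad = -1.5707
  prox(v) = soft_thresh(-1.5707, 0.2447) = -1.326
f(x_3) = 1*(-1.326)^2 + 3*(-1.326) + 0.73*|-1.326| = -1.2517


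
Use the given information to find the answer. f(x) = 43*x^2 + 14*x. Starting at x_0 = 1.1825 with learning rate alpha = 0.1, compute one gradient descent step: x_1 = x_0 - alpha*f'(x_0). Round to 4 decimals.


We compute the gradient at x_0 and apply the update.
f'(x) = 86*x + 14
f'(1.1825) = 86*1.1825 + 14 = 115.695
x_1 = 1.1825 - 0.1*115.695 = -10.387


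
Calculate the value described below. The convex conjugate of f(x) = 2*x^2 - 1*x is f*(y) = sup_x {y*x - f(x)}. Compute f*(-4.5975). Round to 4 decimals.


f*(y) = sup_x {y*x - a*x^2 - b*x} = sup_x {(y-b)*x - a*x^2}
FOC: (y - b) - 2a*x = 0 => x* = (y - b)/(2a)
x* = (-4.5975 + 1)/(2*2) = -0.8994
f*(-4.5975) = (y-b)^2/(4a) = (-4.5975 + 1)^2/(4*2)
= 12.942/8 = 1.6178


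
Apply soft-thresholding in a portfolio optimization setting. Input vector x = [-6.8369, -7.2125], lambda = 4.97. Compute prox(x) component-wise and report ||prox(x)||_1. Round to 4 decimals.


Soft-thresholding with lambda = 4.97:
prox(-6.8369) = sign(-6.8369)*max(|-6.8369| - 4.97, 0) = -1.8669
prox(-7.2125) = sign(-7.2125)*max(|-7.2125| - 4.97, 0) = -2.2425
prox(x) = [-1.8669, -2.2425]
||prox(x)||_1 = 1.8669 + 2.2425 = 4.1094


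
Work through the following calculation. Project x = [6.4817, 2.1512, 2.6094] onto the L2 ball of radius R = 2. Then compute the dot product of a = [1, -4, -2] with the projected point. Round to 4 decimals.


Step 1: Compute ||x|| (intermediates to 6 decimals).
||x|| = sqrt(6.4817^2 + 2.1512^2 + 2.6094^2) = 7.310887
Step 2: Project.
Since ||x|| > R, scale = R/||x|| = 2/7.310887 = 0.273565, proj(x) = scale * x
proj(x) = [1.773166, 0.588493, 0.713841]
Step 3: Dot product.
a^T * proj(x) = 1*1.773166 - 4*0.588493 - 2*0.713841 = -2.0085


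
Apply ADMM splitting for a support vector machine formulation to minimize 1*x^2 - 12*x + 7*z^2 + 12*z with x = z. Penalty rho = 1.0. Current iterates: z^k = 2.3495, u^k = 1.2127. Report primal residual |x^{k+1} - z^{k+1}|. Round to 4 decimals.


ADMM iteration with rho = 1.0, z^k = 2.3495, u^k = 1.2127
Step 1: x-update.
Minimize 1*x^2 - 12*x + (1.0/2)*(x - 2.3495 + 1.2127)^2
FOC: (2*1 + 1.0)*x = 12 + 1.0*(2.3495 - 1.2127)
x^{k+1} = 4.3789
Step 2: z-update.
Minimize 7*z^2 + 12*z + (1.0/2)*(4.3789 - z + 1.2127)^2
FOC: (2*7 + 1.0)*z = -12 + 1.0*(4.3789 + 1.2127)
z^{k+1} = -0.4272
Step 3: u-update.
u^{k+1} = 1.2127 + 4.3789 + 0.4272 = 6.0189
Step 4: Primal residual = |4.3789 + 0.4272| = 4.8062


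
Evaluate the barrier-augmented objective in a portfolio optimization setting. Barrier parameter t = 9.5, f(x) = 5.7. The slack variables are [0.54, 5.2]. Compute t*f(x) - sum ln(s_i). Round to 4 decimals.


Step 1: Compute log-barrier.
ln values: [-0.6162, 1.6487]
phi = -(-0.6162 + 1.6487) = -1.0325
Step 2: Compute augmented objective.
t*f(x) = 9.5*5.7 = 54.15
Total = 54.15 - 1.0325 = 53.1175


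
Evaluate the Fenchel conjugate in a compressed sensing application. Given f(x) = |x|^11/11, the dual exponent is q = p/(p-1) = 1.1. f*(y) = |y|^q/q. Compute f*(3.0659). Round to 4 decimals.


The conjugate exponent q satisfies 1/p + 1/q = 1.
p = 11, so q = 11/(11 - 1) = 1.1
|y|^q = 3.0659^1.1 = 3.4294
f*(3.0659) = 3.4294 / 1.1 = 3.1176


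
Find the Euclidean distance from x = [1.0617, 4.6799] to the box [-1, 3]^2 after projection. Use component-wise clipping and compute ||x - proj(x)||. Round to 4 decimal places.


Project each component onto [-1, 3].
clip(1.0617) = 1.0617, clip(4.6799) = 3.0
Projection = [1.0617, 3.0]
Squared diffs: [0.0, 2.8221]
Distance = sqrt(2.8221) = 1.6799


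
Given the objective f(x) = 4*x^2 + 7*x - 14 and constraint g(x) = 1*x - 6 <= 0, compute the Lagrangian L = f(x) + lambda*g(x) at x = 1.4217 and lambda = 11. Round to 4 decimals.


Step 1: Evaluate f(x).
f(1.4217) = 4*1.4217^2 + 7*1.4217 - 14 = 4.0368
Step 2: Evaluate g(x).
g(1.4217) = 1*1.4217 - 6 = -4.5783
Step 3: Compute Lagrangian.
L = 4.0368 + 11*-4.5783 = -46.3245


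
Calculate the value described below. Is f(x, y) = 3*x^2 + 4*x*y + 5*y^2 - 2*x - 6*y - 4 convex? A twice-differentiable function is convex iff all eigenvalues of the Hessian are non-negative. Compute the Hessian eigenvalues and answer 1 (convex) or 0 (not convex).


The Hessian of f(x,y) = 3*x^2 + 4*x*y + 5*y^2 - 2*x - 6*y - 4 is:
H = [[6, 4], [4, 10]]
Trace = 6 + 10 = 16
Determinant = 6*10 - (4)^2 = 44
Discriminant = (16)^2 - 4*44 = 80.0
Eigenvalues: lambda_1 = 3.5279, lambda_2 = 12.4721
The function is convex.

1


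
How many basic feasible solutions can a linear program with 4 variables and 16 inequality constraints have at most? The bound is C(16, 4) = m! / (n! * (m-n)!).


Each vertex corresponds to some choice of n active constraints out of m, so the number of vertices is at most C(m, n) = m! / (n!(m-n)!).
m = 16, n = 4
Numerator: 16 * 15 * 14 * 13
Denominator: 4! = 24
C(16, 4) = 1820


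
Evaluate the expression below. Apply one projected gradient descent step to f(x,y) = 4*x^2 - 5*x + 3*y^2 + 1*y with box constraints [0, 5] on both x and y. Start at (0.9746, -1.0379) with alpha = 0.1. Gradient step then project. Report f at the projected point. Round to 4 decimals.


Step 1: Compute gradient at (0.9746, -1.0379).
grad_x = 2*4*0.9746 - 5 = 2.7968
grad_y = 2*3*-1.0379 + 1 = -5.2274
Step 2: Gradient step.
x_raw = 0.9746 - 0.1*2.7968 = 0.6949
y_raw = -1.0379 - 0.1*-5.2274 = -0.5152
Step 3: Project onto [0, 5].
x_proj = clip(0.6949) = 0.6949
y_proj = clip(-0.5152) = 0.0
Step 4: Evaluate f.
f(0.6949, 0.0) = -1.5429


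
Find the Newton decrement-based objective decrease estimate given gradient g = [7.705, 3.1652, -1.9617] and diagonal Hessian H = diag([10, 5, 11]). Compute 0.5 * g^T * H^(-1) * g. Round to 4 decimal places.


Step 1: H is diagonal, so H^(-1) * g = [0.7705, 0.633, -0.1783].
Step 2: g^T H^(-1) g = sum_i g_i^2 / H_ii
  = (7.705)^2/10 + (3.1652)^2/5 + (-1.9617)^2/11
  = 5.9367 + 2.0037 + 0.3498 = 8.2902
Step 3: Objective decrease = 0.5 * g^T H^(-1) g = 4.1451


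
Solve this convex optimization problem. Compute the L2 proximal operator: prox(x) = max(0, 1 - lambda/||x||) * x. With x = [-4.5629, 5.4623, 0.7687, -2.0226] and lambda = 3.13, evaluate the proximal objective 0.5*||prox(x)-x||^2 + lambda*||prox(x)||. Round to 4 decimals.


Step 1: Compute ||x||.
||x|| = 7.439
Step 2: Compute scaling factor.
scale = max(0, 1 - 3.13/7.439) = 0.5792
Step 3: prox(x) = [-2.643, 3.164, 0.4453, -1.1716]
||prox(x)|| = 4.309
Step 4: Proximal objective.
0.5*||prox-x||^2 = 4.8985
lambda*||prox|| = 13.4872
Total = 18.3856


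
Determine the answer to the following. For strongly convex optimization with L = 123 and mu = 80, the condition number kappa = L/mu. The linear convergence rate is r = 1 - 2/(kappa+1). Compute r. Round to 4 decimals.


Step 1: Compute the condition number.
kappa = L/mu = 123/80 = 1.5375
Step 2: Compute the convergence rate.
r = 1 - 2/(kappa + 1) = 1 - 2*mu/(L + mu) = (L - mu)/(L + mu) = 43/203 = 0.2118


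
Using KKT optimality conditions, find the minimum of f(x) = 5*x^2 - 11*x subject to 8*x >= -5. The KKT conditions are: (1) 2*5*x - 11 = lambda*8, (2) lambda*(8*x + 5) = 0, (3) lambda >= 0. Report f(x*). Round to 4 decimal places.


Step 1: Try lambda = 0 (constraint inactive).
Stationarity: 2*5*x - 11 = 0
x* = 11/(2*5) = 1.1
Check constraint: 8*1.1 = 8.8 >= -5 -- satisfied.
Step 2: Compute optimal value.
f(x*) = 5*1.1^2 - 11*1.1 = -6.05


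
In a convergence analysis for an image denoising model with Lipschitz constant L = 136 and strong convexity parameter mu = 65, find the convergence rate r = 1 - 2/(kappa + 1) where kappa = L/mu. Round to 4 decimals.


Step 1: Compute the condition number.
kappa = L/mu = 136/65 = 2.0923
Step 2: Compute the convergence rate.
r = 1 - 2/(kappa + 1) = 1 - 2*mu/(L + mu) = (L - mu)/(L + mu) = 71/201 = 0.3532


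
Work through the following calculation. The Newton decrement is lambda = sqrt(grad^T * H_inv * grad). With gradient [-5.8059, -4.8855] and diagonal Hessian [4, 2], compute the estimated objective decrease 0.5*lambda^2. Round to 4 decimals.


Step 1: H is diagonal, so H^(-1) * g = [-1.4515, -2.4428].
Step 2: g^T H^(-1) g = sum_i g_i^2 / H_ii
  = (-5.8059)^2/4 + (-4.8855)^2/2
  = 8.4271 + 11.9341 = 20.3612
Step 3: Objective decrease = 0.5 * g^T H^(-1) g = 10.1806


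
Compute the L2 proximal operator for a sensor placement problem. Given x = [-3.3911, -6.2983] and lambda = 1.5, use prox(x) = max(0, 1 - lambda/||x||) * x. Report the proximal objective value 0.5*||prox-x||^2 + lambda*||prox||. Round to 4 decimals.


Step 1: Compute ||x||.
||x|| = 7.1532
Step 2: Compute scaling factor.
scale = max(0, 1 - 1.5/7.1532) = 0.7903
Step 3: prox(x) = [-2.68, -4.9776]
||prox(x)|| = 5.6532
Step 4: Proximal objective.
0.5*||prox-x||^2 = 1.125
lambda*||prox|| = 8.4798
Total = 9.6048


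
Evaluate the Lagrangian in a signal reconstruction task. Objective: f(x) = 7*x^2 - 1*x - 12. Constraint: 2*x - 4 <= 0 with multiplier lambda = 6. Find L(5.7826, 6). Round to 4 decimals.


Step 1: Evaluate f(x).
f(5.7826) = 7*5.7826^2 - 1*5.7826 - 12 = 216.2866
Step 2: Evaluate g(x).
g(5.7826) = 2*5.7826 - 4 = 7.5652
Step 3: Compute Lagrangian.
L = 216.2866 + 6*7.5652 = 261.6778


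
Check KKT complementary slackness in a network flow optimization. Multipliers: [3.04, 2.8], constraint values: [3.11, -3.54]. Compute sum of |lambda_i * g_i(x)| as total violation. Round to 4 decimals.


KKT complementary slackness check:
lambda_1 * g_1 = 3.04 * 3.11 = 9.4544
lambda_2 * g_2 = 2.8 * -3.54 = -9.912
Total violation = 9.4544 + 9.912 = 19.3664


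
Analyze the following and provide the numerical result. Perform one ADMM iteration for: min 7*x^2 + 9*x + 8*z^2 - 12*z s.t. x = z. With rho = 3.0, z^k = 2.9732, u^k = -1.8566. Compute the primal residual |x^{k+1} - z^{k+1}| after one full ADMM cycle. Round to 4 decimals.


ADMM iteration with rho = 3.0, z^k = 2.9732, u^k = -1.8566
Step 1: x-update.
Minimize 7*x^2 + 9*x + (3.0/2)*(x - 2.9732 - 1.8566)^2
FOC: (2*7 + 3.0)*x = -9 + 3.0*(2.9732 + 1.8566)
x^{k+1} = 0.3229
Step 2: z-update.
Minimize 8*z^2 - 12*z + (3.0/2)*(0.3229 - z - 1.8566)^2
FOC: (2*8 + 3.0)*z = 12 + 3.0*(0.3229 - 1.8566)
z^{k+1} = 0.3894
Step 3: u-update.
u^{k+1} = -1.8566 + 0.3229 - 0.3894 = -1.9231
Step 4: Primal residual = |0.3229 - 0.3894| = 0.0665


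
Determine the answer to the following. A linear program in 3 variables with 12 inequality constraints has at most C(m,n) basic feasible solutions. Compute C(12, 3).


Each vertex corresponds to some choice of n active constraints out of m, so the number of vertices is at most C(m, n) = m! / (n!(m-n)!).
m = 12, n = 3
Numerator: 12 * 11 * 10
Denominator: 3! = 6
C(12, 3) = 220
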